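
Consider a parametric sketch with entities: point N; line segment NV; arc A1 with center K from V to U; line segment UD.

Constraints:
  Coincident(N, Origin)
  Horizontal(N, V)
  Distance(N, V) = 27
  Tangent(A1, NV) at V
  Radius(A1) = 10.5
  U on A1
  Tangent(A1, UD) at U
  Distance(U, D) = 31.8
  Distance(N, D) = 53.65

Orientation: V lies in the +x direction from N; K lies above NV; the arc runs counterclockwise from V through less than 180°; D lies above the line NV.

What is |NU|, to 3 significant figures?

39.4

Checks: |NV| = 27.00 ✓; |KU| = 10.50 ✓; ∠(KU, UD) = 90.00° ✓; |UD| = 31.80 ✓; |ND| = 53.65 ✓.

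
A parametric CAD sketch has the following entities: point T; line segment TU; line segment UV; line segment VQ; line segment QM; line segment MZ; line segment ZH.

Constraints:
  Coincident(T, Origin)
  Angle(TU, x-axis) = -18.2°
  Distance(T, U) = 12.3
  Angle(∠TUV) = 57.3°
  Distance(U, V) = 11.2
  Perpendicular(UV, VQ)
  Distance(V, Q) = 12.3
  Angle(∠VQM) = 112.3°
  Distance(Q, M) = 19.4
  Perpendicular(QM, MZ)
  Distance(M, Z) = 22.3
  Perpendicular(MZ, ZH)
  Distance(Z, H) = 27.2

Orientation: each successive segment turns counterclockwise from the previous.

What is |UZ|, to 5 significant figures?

15.242

T is at the origin; TU runs at -18.2° with length 12.3, so U = (11.685, -3.8417). ∠TUV = 57.3° gives UV at 104.50° from the x-axis; with |UV| = 11.2, V = (8.8804, 7.0015). The perpendicularity gives VQ at right angles to UV, so VQ runs at -165.50°; with |VQ| = 12.3, Q = (-3.0278, 3.9219). ∠VQM = 112.3° gives QM at -97.800° from the x-axis; with |QM| = 19.4, M = (-5.6607, -15.299). QM is perpendicular to MZ, so MZ runs at -7.8000°; with |MZ| = 22.3, Z = (16.433, -18.325). Then |UZ| = |Z − U| = 15.242.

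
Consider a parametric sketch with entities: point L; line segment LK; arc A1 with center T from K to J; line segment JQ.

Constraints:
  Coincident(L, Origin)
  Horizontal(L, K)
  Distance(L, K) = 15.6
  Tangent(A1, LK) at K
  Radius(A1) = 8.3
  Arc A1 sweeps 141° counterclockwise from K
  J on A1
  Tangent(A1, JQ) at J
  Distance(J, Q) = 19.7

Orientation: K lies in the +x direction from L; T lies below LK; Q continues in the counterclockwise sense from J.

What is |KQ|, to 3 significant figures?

29.0

L is at the origin; LK is horizontal with |LK| = 15.6 and K on the +x side, so K = (15.6, 0.00). A1 meets LK tangentially, so TK is at right angles to LK, so T = K + (0, -8.3) = (15.6, -8.30). On A1, K sits at bearing 90° from T; a 141° counterclockwise sweep puts J at bearing 231°, so J = T + 8.3·(cos 231°, sin 231°) = (10.4, -14.8). A1 meets JQ tangentially, so TJ is at right angles to JQ, so JQ runs along (−sin 231°, cos 231°); with |JQ| = 19.7, Q = (25.7, -27.1). Then |KQ| = |Q − K| = 29.0.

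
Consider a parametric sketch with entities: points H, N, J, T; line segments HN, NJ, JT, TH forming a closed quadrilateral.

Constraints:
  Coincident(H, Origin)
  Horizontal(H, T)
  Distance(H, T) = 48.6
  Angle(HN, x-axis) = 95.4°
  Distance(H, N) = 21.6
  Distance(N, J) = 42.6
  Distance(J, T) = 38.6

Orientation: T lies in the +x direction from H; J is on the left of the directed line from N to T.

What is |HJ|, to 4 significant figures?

52.79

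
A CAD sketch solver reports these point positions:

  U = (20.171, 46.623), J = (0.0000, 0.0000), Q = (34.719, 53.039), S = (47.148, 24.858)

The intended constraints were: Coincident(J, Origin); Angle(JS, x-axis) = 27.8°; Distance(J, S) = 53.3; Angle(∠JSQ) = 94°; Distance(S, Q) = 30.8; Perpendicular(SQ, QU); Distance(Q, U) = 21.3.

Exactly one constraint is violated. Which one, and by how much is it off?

Distance(Q, U) = 21.3 — off by 5.40.

J = (0.00, 0.00) ✓; JS at 27.80° ✓; |JS| = 53.30 ✓; ∠JSQ = 94.00° ✓; |SQ| = 30.80 ✓; ∠(SQ, QU) = 90.00° ✓; |QU| = 15.90 ✗.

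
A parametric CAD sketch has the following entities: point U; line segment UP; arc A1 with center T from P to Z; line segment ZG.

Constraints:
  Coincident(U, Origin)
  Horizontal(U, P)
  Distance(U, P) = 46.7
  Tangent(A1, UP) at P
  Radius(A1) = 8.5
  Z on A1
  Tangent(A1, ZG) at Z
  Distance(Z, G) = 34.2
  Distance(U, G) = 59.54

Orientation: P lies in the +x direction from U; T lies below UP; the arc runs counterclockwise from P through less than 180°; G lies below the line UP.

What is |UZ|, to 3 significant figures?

39.3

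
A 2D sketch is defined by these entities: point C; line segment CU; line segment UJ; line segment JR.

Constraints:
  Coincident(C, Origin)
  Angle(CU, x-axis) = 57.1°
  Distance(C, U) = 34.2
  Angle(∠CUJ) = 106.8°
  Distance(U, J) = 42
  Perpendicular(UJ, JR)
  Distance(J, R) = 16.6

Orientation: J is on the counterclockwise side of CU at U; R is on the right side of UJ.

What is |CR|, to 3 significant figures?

71.6

C is at the origin; CU runs at 57.1° with length 34.2, so U = 34.2·(cos 57.1°, sin 57.1°) = (18.6, 28.7). ∠CUJ = 106.8°, so UJ runs at 57.1° + (180° − 106.8°) = 130° from the x-axis; with |UJ| = 42.0, J = U + 42.0·(cos 130°, sin 130°) = (-8.59, 60.7). UJ ⟂ JR; with |JR| = 16.6 on the right of UJ, R = J + 16.6·(0.763, 0.647) = (4.07, 71.5). Then |CR| = |R − C| = 71.6.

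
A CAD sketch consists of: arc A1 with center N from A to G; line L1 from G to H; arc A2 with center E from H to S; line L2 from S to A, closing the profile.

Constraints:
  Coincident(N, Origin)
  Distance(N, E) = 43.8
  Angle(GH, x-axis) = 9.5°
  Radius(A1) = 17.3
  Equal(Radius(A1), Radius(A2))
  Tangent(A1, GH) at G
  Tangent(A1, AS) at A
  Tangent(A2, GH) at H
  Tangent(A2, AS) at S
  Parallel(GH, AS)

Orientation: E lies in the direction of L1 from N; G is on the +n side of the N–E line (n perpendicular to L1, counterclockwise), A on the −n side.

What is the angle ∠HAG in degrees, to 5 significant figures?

51.693°

The slot axis is L1's direction at 9.5°, so u = (cos 9.5°, sin 9.5°) = (0.98629, 0.16505) and n = (−sin 9.5°, cos 9.5°) = (-0.16505, 0.98629). N is at the origin and E lies 43.8 along u from N, so E = 43.8·u = (43.199, 7.2291). Tangency of A1 to both parallel lines with radius 17.3 puts G and A at N ± 17.3·n: G = (-2.8553, 17.063), A = (2.8553, -17.063). Equal radii place H and S the same way about E: H = E + 17.3·n = (40.344, 24.292), S = E − 17.3·n = (46.055, -9.8337). Then cos ∠HAG = AH·AG / (|AH||AG|), giving 51.693°.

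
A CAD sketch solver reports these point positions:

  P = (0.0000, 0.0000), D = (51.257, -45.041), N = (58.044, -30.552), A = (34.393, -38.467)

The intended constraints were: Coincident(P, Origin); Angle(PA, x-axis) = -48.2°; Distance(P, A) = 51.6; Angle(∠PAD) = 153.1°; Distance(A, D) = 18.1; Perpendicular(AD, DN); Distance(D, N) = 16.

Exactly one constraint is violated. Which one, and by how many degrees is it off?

Perpendicular(AD, DN) — off by 3.80°.

P = (0.00, 0.00) ✓; PA at -48.20° ✓; |PA| = 51.60 ✓; ∠PAD = 153.1° ✓; |AD| = 18.10 ✓; ∠(AD, DN) = 86.20° ✗; |DN| = 16.00 ✓.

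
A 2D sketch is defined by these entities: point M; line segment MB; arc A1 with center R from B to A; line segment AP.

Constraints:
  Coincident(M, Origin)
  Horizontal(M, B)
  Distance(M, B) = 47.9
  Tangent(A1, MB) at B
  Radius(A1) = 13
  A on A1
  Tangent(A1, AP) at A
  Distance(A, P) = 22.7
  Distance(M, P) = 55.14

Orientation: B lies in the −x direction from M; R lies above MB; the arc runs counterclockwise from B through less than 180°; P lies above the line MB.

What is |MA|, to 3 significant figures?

38.6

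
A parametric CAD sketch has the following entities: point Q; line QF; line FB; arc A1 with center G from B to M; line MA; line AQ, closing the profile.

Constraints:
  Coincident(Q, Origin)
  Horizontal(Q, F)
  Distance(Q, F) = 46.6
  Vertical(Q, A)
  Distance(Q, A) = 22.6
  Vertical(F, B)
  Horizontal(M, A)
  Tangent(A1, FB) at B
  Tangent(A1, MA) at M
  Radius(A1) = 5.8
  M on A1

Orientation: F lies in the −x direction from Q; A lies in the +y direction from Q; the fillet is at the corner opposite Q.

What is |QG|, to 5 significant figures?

44.123

QA is vertical with |QA| = 22.6 and A on the +y side, so A = (0.0000, 22.600). The virtual corner opposite Q is at (-46.600, 22.600). A1 meets FB tangentially, so GB is at right angles to FB and tangency of A1 to MA means the radius GM is perpendicular to MA, with radius 5.8, so the center G sits 5.8 in from both sides at G = (-40.800, 16.800). Then |QG| = |G − Q| = 44.123.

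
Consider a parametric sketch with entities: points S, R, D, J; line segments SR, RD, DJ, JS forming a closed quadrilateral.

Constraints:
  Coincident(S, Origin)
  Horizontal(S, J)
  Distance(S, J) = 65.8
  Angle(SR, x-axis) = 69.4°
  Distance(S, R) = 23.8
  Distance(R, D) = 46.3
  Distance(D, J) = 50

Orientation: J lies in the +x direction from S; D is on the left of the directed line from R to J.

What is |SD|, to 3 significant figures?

66.7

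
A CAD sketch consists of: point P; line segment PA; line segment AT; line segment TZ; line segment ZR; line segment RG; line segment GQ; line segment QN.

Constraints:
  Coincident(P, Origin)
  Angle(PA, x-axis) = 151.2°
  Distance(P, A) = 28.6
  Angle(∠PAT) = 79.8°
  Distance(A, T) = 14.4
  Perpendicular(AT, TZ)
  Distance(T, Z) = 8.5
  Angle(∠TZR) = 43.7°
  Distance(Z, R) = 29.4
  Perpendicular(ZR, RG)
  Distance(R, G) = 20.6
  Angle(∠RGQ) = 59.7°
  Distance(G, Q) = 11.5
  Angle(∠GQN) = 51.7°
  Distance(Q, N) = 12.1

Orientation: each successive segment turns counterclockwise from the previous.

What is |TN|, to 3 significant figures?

25.0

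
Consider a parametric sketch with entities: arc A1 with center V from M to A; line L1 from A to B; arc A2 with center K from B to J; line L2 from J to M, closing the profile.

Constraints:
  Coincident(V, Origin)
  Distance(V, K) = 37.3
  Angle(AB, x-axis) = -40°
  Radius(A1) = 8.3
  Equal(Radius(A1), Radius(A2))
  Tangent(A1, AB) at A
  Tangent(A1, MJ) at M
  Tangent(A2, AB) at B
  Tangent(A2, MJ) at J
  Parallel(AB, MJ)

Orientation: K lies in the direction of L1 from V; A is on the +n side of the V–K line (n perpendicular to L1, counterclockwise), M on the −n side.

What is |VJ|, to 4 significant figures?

38.21

The slot axis is L1's direction at -40.0°, so u = (cos -40.0°, sin -40.0°) = (0.7660, -0.6428) and n = (−sin -40.0°, cos -40.0°) = (0.6428, 0.7660). V is at the origin and K lies 37.3 along u from V, so K = 37.3·u = (28.57, -23.98). Tangency of A1 to both parallel lines with radius 8.3 puts A and M at V ± 8.3·n: A = (5.335, 6.358), M = (-5.335, -6.358). Equal radii place B and J the same way about K: B = K + 8.3·n = (33.91, -17.62), J = K − 8.3·n = (23.24, -30.33). Then |VJ| = |J − V| = 38.21.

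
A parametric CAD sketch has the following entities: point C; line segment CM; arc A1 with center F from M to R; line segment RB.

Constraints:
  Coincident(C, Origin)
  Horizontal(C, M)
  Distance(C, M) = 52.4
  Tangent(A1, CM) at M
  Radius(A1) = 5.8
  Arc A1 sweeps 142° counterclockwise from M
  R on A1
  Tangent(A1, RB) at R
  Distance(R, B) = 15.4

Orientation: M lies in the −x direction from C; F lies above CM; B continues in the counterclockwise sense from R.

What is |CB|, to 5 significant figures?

64.115

C is at the origin; C and M share the same y with |CM| = 52.4 and M on the −x side, so M = (-52.400, 0.0000). A1 meets CM tangentially, so FM is at right angles to CM, so F = M + (0, 5.8) = (-52.400, 5.8000). On A1, M sits at bearing -90° from F; a 142° counterclockwise sweep puts R at bearing 52°, so R = F + 5.8·(cos 52°, sin 52°) = (-48.829, 10.370). A1 meets RB tangentially, so FR is at right angles to RB, so RB runs along (−sin 52°, cos 52°); with |RB| = 15.4, B = (-60.965, 19.852). Then |CB| = |B − C| = 64.115.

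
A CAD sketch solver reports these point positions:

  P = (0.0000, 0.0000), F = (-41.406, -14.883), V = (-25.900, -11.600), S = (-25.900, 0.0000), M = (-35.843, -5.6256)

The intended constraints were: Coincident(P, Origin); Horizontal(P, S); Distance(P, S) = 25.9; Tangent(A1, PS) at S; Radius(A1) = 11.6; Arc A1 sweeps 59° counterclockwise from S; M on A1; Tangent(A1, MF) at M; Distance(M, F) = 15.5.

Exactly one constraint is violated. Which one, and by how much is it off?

Distance(M, F) = 15.5 — off by 4.70.

P = (0.00, 0.00) ✓; P.y = 0.00, S.y = 0.00 ✓; |PS| = 25.90 ✓; ∠(VS, SP) = 90.00° ✓; |VS| = 11.60 ✓; bearing(V→M) − bearing(V→S) = 59.00° ✓; |VM| = 11.60 ✓; ∠(VM, MF) = 90.00° ✓; |MF| = 10.80 ✗.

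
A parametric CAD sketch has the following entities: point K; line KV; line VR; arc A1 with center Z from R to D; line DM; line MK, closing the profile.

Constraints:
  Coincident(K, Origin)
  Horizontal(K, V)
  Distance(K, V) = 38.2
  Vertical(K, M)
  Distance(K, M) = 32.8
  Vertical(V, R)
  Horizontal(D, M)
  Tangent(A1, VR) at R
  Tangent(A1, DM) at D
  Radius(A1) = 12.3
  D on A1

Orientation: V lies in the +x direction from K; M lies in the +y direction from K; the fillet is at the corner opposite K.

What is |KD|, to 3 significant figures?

41.8

The virtual corner opposite K is at (38.2, 32.8). The tangent condition forces ZR to be normal to VR and since A1 is tangent to DM there, ZD ⟂ DM, with radius 12.3, so the center Z sits 12.3 in from both sides at Z = (25.9, 20.5). That places the tangent points at R = (38.2, 20.5) on VR and D = (25.9, 32.8) on DM. Then |KD| = |D − K| = 41.8.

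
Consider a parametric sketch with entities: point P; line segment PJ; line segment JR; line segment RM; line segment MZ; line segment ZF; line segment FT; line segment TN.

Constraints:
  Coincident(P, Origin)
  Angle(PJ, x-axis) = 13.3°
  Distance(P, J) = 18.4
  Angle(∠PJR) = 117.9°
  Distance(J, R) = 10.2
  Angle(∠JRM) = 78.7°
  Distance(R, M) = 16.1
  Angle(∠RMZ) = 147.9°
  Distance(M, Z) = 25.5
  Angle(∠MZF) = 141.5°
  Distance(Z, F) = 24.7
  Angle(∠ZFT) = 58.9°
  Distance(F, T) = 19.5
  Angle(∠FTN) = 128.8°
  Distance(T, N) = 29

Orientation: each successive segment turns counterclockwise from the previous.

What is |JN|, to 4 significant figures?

11.96

P is at the origin; PJ runs at 13.3° with length 18.4, so J = (17.91, 4.233). ∠PJR = 117.9° gives JR at 75.40° from the x-axis; with |JR| = 10.2, R = (20.48, 14.10). ∠JRM = 78.7° gives RM at 176.7° from the x-axis; with |RM| = 16.1, M = (4.404, 15.03). ∠RMZ = 147.9° gives MZ at -151.2° from the x-axis; with |MZ| = 25.5, Z = (-17.94, 2.746). ∠MZF = 141.5° gives ZF at -112.7° from the x-axis; with |ZF| = 24.7, F = (-27.47, -20.04). ∠ZFT = 58.9° gives FT at 8.400° from the x-axis; with |FT| = 19.5, T = (-8.183, -17.19). ∠FTN = 128.8° gives TN at 59.60° from the x-axis; with |TN| = 29.0, N = (6.492, 7.820). Then |JN| = |N − J| = 11.96.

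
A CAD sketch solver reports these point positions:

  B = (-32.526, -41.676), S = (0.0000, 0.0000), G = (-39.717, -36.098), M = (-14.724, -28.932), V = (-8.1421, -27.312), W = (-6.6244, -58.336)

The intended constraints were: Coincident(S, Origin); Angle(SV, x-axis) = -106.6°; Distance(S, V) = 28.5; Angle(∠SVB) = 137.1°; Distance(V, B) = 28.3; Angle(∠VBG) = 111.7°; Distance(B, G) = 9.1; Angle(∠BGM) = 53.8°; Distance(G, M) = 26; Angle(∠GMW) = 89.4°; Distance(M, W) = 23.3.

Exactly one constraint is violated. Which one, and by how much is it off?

Distance(M, W) = 23.3 — off by 7.20.

S = (0.00, 0.00) ✓; SV at -106.6° ✓; |SV| = 28.50 ✓; ∠SVB = 137.1° ✓; |VB| = 28.30 ✓; ∠VBG = 111.7° ✓; |BG| = 9.101 ✓; ∠BGM = 53.80° ✓; |GM| = 26.00 ✓; ∠GMW = 89.40° ✓; |MW| = 30.50 ✗.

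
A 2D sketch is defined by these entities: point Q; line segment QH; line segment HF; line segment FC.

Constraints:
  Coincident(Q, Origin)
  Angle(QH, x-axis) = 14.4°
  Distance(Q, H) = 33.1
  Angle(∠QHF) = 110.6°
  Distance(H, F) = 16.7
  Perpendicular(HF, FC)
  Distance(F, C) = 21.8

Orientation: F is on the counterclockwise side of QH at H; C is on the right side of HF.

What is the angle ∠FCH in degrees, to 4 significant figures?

37.45°

∠QHF = 110.6°, so HF runs at 14.4° + (180° − 110.6°) = 83.80° from the x-axis; with |HF| = 16.7, F = H + 16.7·(cos 83.80°, sin 83.80°) = (33.86, 24.83). The perpendicularity gives FC at right angles to HF; with |FC| = 21.8 on the right of HF, C = F + 21.8·(0.9942, -0.1080) = (55.54, 22.48). Then cos ∠FCH = CF·CH / (|CF||CH|), giving 37.45°.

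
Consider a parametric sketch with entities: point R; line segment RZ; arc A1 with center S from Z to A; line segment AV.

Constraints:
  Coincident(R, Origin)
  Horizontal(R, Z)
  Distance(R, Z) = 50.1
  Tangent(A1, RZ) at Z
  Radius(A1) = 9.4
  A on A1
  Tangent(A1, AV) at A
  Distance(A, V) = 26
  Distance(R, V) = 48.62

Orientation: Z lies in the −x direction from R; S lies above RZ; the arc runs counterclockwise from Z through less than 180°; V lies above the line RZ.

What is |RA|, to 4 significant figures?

41.58

Checks: ∠(SZ, ZR) = 90.00° ✓; |SZ| = 9.400 ✓; |SA| = 9.400 ✓; ∠(SA, AV) = 90.00° ✓; |AV| = 26.00 ✓; |RV| = 48.62 ✓.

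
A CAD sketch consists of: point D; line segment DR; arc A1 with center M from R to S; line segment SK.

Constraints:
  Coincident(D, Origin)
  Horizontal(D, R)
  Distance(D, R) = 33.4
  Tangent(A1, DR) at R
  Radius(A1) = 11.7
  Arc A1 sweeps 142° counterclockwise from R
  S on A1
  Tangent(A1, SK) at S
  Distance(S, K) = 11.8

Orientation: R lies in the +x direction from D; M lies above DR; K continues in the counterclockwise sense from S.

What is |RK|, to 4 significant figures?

28.26

D is at the origin; D and R share the same y with |DR| = 33.4 and R on the +x side, so R = (33.40, 0.000). Tangency of A1 to DR means the radius MR is perpendicular to DR, so M = R + (0, 11.7) = (33.40, 11.70). On A1, R sits at bearing -90° from M; a 142° counterclockwise sweep puts S at bearing 52°, so S = M + 11.7·(cos 52°, sin 52°) = (40.60, 20.92). A1 meets SK tangentially, so MS is at right angles to SK, so SK runs along (−sin 52°, cos 52°); with |SK| = 11.8, K = (31.30, 28.18). Then |RK| = |K − R| = 28.26.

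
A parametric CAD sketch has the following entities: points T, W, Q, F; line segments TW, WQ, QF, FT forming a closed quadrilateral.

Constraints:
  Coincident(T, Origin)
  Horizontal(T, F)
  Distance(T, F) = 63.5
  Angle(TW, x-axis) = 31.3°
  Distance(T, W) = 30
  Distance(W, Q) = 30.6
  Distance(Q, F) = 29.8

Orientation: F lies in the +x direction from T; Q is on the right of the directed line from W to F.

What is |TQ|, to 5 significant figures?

38.887

T is at the origin; TF is horizontal with |TF| = 63.5 and F in +x, so F = (63.5, 0). TW runs at 31.3° with |TW| = 30.0, so W = (25.634, 15.586). Q is determined by |WQ| = 30.6 and |QF| = 29.8 together: it lies at the intersection of circle(W, 30.6) and circle(F, 29.8). With |WF| = 40.948, the foot of the radical line on WF is 21.064 from W and the perpendicular offset is √(30.6² − 21.064²) = 22.196. Taking the right-of-WF solution: Q = (36.664, -12.957).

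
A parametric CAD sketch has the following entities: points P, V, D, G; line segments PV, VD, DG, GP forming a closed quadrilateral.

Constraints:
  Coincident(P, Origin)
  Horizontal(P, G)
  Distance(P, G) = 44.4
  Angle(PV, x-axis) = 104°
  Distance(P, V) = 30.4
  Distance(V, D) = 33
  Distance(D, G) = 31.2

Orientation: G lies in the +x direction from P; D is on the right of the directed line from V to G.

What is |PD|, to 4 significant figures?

13.99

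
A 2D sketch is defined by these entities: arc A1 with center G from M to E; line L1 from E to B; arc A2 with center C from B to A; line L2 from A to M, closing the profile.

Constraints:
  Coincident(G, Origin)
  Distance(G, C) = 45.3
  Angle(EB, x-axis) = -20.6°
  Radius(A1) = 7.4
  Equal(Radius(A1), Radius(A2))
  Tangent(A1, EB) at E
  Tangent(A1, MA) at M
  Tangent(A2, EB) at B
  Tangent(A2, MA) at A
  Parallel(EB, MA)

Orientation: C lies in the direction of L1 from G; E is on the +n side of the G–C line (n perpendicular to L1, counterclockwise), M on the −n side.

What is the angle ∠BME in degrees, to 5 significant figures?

71.907°

Tangency of A1 to both parallel lines with radius 7.4 puts E and M at G ± 7.4·n: E = (2.6036, 6.9268), M = (-2.6036, -6.9268). Equal radii place B and A the same way about C: B = C + 7.4·n = (45.007, -9.0116), A = C − 7.4·n = (39.800, -22.865). Then cos ∠BME = MB·ME / (|MB||ME|), giving 71.907°.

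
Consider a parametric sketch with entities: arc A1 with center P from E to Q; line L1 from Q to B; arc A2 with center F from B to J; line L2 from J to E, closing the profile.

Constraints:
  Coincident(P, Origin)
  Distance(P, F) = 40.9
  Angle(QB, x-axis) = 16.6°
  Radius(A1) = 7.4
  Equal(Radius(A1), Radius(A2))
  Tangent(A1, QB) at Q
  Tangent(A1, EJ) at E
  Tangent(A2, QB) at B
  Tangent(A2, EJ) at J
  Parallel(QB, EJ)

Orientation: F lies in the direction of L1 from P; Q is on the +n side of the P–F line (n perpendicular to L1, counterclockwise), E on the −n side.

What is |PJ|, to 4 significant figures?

41.56

The slot axis is L1's direction at 16.6°, so u = (cos 16.6°, sin 16.6°) = (0.9583, 0.2857) and n = (−sin 16.6°, cos 16.6°) = (-0.2857, 0.9583). P is at the origin and F lies 40.9 along u from P, so F = 40.9·u = (39.20, 11.68). Tangency of A1 to both parallel lines with radius 7.4 puts Q and E at P ± 7.4·n: Q = (-2.114, 7.092), E = (2.114, -7.092). Equal radii place B and J the same way about F: B = F + 7.4·n = (37.08, 18.78), J = F − 7.4·n = (41.31, 4.593). Then |PJ| = |J − P| = 41.56.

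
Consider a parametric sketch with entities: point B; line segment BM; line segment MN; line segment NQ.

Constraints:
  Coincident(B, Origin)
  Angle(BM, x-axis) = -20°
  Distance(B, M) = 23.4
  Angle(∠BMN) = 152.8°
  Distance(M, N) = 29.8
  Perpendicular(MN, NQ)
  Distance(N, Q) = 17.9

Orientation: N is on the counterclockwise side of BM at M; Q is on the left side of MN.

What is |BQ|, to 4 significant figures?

51.12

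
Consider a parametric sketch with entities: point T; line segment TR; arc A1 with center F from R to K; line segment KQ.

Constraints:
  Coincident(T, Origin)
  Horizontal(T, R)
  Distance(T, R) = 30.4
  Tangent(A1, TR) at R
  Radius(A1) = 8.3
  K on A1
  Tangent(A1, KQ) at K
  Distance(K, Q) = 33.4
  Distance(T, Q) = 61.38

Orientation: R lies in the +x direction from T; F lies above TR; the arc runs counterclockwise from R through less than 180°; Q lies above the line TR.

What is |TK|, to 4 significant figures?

38.73

Checks: |FK| = 8.300 ✓; ∠(FK, KQ) = 90.00° ✓; |KQ| = 33.40 ✓; |TQ| = 61.38 ✓.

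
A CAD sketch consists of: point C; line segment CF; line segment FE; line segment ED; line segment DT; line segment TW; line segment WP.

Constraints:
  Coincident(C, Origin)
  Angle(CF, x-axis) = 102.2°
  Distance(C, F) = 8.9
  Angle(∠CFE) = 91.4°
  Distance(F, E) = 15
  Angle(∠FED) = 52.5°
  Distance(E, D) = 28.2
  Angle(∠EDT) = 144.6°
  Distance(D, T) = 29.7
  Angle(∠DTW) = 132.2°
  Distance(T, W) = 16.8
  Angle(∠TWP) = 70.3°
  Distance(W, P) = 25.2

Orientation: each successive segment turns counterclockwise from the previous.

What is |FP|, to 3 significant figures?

26.4

C is at the origin; CF runs at 102.2° with length 8.9, so F = (-1.88, 8.70). ∠CFE = 91.4° gives FE at -169° from the x-axis; with |FE| = 15.0, E = (-16.6, 5.89). ∠FED = 52.5° gives ED at -41.7° from the x-axis; with |ED| = 28.2, D = (4.44, -12.9). ∠EDT = 144.6° gives DT at -6.30° from the x-axis; with |DT| = 29.7, T = (34.0, -16.1). ∠DTW = 132.2° gives TW at 41.5° from the x-axis; with |TW| = 16.8, W = (46.5, -5.00). ∠TWP = 70.3° gives WP at 151° from the x-axis; with |WP| = 25.2, P = (24.5, 7.14). Then |FP| = |P − F| = 26.4.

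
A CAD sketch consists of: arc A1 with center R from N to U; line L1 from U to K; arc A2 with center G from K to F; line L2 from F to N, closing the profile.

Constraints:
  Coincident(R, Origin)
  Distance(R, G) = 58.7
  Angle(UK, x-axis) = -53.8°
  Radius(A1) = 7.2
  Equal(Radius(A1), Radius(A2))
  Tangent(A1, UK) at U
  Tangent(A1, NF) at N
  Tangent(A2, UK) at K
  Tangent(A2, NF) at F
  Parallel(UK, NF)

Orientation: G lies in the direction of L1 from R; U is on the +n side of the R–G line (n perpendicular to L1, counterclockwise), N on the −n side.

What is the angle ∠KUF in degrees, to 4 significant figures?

13.78°

The slot axis is L1's direction at -53.8°, so u = (cos -53.8°, sin -53.8°) = (0.5906, -0.8070) and n = (−sin -53.8°, cos -53.8°) = (0.8070, 0.5906). R is at the origin and G lies 58.7 along u from R, so G = 58.7·u = (34.67, -47.37). Tangency of A1 to both parallel lines with radius 7.2 puts U and N at R ± 7.2·n: U = (5.810, 4.252), N = (-5.810, -4.252). Equal radii place K and F the same way about G: K = G + 7.2·n = (40.48, -43.12), F = G − 7.2·n = (28.86, -51.62). Then cos ∠KUF = UK·UF / (|UK||UF|), giving 13.78°.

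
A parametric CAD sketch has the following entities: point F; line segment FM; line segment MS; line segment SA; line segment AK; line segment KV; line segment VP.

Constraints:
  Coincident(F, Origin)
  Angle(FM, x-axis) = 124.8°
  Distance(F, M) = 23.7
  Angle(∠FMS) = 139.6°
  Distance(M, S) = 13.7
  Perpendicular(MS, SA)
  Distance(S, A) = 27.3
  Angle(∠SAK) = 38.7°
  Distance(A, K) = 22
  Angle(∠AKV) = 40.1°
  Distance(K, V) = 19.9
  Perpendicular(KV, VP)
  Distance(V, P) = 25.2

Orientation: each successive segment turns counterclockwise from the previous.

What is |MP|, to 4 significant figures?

41.37

∠AKV = 40.1° gives KV at 176.4° from the x-axis; with |KV| = 19.9, V = (-35.92, 10.90). KV ⟂ VP, so VP runs at -93.60°; with |VP| = 25.2, P = (-37.50, -14.25). Then |MP| = |P − M| = 41.37.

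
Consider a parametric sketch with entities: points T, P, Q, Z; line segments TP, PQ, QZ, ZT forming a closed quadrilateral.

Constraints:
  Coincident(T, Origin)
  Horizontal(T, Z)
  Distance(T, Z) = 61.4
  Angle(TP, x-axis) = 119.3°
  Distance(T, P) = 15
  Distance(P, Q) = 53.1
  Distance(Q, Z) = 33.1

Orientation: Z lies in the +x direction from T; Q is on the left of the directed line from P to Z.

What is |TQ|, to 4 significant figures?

51.81

T is at the origin; T and Z share the same y with |TZ| = 61.4 and Z in +x, so Z = (61.4, 0). TP runs at 119.3° with |TP| = 15.0, so P = (-7.341, 13.08). Q is determined by |PQ| = 53.1 and |QZ| = 33.1 together: it lies at the intersection of circle(P, 53.1) and circle(Z, 33.1). With |PZ| = 69.97, the foot of the radical line on PZ is 47.31 from P and the perpendicular offset is √(53.1² − 47.31²) = 24.12. Taking the left-of-PZ solution: Q = (43.64, 27.93).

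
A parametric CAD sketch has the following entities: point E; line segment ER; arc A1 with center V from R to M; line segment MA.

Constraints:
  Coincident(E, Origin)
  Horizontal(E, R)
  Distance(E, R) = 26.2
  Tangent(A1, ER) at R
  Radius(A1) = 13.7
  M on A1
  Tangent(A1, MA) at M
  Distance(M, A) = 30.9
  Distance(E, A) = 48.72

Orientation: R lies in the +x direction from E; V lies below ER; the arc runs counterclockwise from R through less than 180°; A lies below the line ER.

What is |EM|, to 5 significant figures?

19.794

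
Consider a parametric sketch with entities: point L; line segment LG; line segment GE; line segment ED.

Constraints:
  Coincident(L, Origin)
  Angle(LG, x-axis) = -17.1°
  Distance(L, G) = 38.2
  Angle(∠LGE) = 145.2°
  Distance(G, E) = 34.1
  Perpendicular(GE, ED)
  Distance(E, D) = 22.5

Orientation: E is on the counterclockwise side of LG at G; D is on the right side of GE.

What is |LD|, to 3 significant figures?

79.0

∠LGE = 145.2°, so GE runs at -17.1° + (180° − 145.2°) = 17.7° from the x-axis; with |GE| = 34.1, E = G + 34.1·(cos 17.7°, sin 17.7°) = (69.0, -0.865). GE ⟂ ED; with |ED| = 22.5 on the right of GE, D = E + 22.5·(0.304, -0.953) = (75.8, -22.3). Then |LD| = |D − L| = 79.0.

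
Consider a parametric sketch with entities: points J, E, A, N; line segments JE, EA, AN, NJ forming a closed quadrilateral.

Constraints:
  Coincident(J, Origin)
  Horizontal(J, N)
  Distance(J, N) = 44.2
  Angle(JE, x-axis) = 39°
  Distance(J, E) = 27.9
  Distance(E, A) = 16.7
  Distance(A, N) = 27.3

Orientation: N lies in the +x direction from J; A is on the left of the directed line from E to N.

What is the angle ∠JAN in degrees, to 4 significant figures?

71.50°

Checks: JE at 39.00° ✓; |EA| = 16.70 ✓; |AN| = 27.30 ✓.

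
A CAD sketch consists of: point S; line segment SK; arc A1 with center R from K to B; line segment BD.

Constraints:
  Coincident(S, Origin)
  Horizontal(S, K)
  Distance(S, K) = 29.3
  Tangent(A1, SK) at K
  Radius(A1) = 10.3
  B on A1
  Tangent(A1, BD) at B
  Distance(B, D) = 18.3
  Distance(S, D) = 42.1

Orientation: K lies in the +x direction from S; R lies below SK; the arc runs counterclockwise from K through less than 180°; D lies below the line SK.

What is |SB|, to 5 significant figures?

24.978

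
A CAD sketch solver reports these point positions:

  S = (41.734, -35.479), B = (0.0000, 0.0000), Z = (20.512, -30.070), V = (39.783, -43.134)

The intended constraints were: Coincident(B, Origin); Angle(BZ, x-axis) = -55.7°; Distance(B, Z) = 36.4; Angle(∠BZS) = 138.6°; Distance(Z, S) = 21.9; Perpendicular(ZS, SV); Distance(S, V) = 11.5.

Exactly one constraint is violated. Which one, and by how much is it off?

Distance(S, V) = 11.5 — off by 3.60.

B = (0.00, 0.00) ✓; BZ at -55.70° ✓; |BZ| = 36.40 ✓; ∠BZS = 138.6° ✓; |ZS| = 21.90 ✓; ∠(ZS, SV) = 90.00° ✓; |SV| = 7.900 ✗.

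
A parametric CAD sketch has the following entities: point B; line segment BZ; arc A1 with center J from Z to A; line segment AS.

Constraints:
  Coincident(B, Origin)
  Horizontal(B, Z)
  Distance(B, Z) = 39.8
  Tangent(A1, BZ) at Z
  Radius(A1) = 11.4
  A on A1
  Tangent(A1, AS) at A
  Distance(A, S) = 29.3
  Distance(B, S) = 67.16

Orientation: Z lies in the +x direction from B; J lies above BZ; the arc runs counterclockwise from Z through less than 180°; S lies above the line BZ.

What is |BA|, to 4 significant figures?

52.10

Checks: ∠(JZ, ZB) = 90.00° ✓; |JZ| = 11.40 ✓; |JA| = 11.40 ✓; ∠(JA, AS) = 90.00° ✓; |AS| = 29.30 ✓; |BS| = 67.16 ✓.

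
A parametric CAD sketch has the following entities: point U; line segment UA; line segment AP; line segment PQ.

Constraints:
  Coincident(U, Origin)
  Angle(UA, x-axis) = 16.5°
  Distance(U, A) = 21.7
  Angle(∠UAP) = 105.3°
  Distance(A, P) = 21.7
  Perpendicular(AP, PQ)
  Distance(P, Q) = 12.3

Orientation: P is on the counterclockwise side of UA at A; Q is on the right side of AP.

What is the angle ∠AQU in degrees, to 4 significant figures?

20.92°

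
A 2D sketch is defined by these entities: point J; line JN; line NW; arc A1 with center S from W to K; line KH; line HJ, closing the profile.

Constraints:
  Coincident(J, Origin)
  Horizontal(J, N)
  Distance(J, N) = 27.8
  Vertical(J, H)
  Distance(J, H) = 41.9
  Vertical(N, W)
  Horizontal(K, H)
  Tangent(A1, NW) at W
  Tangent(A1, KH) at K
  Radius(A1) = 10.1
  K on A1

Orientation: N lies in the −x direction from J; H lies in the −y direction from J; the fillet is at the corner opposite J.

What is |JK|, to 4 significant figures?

45.49

The virtual corner opposite J is at (-27.80, -41.90). Since A1 is tangent to NW there, SW ⟂ NW and the tangent condition forces SK to be normal to KH, with radius 10.1, so the center S sits 10.1 in from both sides at S = (-17.70, -31.80). That places the tangent points at W = (-27.80, -31.80) on NW and K = (-17.70, -41.90) on KH. Then |JK| = |K − J| = 45.49.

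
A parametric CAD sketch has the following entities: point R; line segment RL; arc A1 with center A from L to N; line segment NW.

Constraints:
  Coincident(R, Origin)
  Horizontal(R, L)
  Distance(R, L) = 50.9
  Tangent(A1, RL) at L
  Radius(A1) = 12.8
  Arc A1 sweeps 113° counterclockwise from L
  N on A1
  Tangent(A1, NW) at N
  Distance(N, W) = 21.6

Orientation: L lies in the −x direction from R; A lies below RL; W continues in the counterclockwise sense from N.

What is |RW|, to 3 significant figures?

66.0

R is at the origin; RL is horizontal with |RL| = 50.9 and L on the −x side, so L = (-50.9, 0.00). Tangency of A1 to RL means the radius AL is perpendicular to RL, so A = L + (0, -12.8) = (-50.9, -12.8). On A1, L sits at bearing 90° from A; a 113° counterclockwise sweep puts N at bearing 203°, so N = A + 12.8·(cos 203°, sin 203°) = (-62.7, -17.8). Tangency of A1 to NW means the radius AN is perpendicular to NW, so NW runs along (−sin 203°, cos 203°); with |NW| = 21.6, W = (-54.2, -37.7). Then |RW| = |W − R| = 66.0.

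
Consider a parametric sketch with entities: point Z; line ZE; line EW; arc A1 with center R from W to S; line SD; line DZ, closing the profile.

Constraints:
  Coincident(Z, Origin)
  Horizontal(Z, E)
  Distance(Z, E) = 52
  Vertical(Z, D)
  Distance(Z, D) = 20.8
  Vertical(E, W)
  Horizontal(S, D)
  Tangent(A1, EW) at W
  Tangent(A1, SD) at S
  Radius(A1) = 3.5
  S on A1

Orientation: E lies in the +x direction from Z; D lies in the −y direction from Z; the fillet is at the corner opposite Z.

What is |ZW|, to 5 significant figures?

54.802

Z is at the origin; Z and E share the same y with |ZE| = 52.0 and E on the +x side, so E = (52.000, 0.0000). ZD is vertical with |ZD| = 20.8 and D on the −y side, so D = (0.0000, -20.800). The virtual corner opposite Z is at (52.000, -20.800). Tangency of A1 to EW means the radius RW is perpendicular to EW and A1 meets SD tangentially, so RS is at right angles to SD, with radius 3.5, so the center R sits 3.5 in from both sides at R = (48.500, -17.300). That places the tangent points at W = (52.000, -17.300) on EW and S = (48.500, -20.800) on SD. Then |ZW| = |W − Z| = 54.802.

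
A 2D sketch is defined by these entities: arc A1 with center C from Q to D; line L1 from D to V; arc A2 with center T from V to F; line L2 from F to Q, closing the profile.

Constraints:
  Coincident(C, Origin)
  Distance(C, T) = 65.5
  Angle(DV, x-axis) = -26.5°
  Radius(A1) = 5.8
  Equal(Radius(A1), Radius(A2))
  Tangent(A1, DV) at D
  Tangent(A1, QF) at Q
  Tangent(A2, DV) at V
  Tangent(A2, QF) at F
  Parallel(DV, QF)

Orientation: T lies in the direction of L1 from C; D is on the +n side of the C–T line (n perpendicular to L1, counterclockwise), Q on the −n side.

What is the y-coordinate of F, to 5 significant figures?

-34.417

Tangency of A1 to both parallel lines with radius 5.8 puts D and Q at C ± 5.8·n: D = (2.5879, 5.1906), Q = (-2.5879, -5.1906). Equal radii place V and F the same way about T: V = T + 5.8·n = (61.206, -24.035), F = T − 5.8·n = (56.030, -34.417). So F.y = -34.417.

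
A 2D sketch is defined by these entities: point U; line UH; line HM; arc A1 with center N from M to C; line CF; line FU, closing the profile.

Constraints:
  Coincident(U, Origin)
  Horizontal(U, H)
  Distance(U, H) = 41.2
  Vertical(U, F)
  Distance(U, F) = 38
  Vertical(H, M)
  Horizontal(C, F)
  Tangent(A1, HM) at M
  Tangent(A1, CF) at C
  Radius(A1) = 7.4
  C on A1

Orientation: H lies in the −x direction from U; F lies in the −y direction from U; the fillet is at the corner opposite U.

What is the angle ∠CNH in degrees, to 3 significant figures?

166°

The virtual corner opposite U is at (-41.2, -38.0). The tangent condition forces NM to be normal to HM and the tangent condition forces NC to be normal to CF, with radius 7.4, so the center N sits 7.4 in from both sides at N = (-33.8, -30.6). That places the tangent points at M = (-41.2, -30.6) on HM and C = (-33.8, -38.0) on CF. Then cos ∠CNH = NC·NH / (|NC||NH|), giving 166°.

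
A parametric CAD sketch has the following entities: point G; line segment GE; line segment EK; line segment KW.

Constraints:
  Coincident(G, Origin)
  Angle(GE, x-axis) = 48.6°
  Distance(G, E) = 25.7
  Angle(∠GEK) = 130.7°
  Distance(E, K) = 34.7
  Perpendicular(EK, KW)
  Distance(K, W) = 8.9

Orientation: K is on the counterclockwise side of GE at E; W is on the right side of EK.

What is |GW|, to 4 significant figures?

58.77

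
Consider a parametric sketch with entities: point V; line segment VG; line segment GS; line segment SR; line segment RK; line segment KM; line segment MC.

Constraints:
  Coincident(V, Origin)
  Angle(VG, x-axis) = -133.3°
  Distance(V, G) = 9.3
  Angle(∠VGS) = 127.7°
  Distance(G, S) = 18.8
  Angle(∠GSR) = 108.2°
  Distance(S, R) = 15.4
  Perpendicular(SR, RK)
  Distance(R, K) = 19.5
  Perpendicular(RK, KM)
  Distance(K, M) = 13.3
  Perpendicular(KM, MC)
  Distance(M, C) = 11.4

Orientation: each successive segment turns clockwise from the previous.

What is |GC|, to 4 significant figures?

12.60

RK ⟂ KM, so KM runs at -77.40°; with |KM| = 13.3, M = (-6.516, 1.369). KM ⟂ MC, so MC runs at -167.4°; with |MC| = 11.4, C = (-17.64, -1.117). Then |GC| = |C − G| = 12.60.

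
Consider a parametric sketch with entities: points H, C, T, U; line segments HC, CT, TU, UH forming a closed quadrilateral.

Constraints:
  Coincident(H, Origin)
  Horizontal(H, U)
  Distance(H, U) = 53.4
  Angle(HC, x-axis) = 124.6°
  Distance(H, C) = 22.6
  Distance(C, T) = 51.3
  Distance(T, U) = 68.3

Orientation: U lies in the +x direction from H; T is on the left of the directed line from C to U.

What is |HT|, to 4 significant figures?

61.88

Checks: |CT| = 51.30 ✓; |TU| = 68.30 ✓.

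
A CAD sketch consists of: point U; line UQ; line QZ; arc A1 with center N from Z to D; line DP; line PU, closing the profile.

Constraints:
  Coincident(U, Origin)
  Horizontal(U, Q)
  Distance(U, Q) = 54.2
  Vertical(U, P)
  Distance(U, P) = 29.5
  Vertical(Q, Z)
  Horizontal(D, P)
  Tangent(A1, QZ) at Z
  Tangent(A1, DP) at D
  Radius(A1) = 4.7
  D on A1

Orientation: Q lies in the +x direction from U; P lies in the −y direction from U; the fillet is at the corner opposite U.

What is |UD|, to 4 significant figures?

57.62

U is at the origin; UQ is horizontal with |UQ| = 54.2 and Q on the +x side, so Q = (54.20, 0.000). U and P share the same x with |UP| = 29.5 and P on the −y side, so P = (0.000, -29.50). The virtual corner opposite U is at (54.20, -29.50). Tangency of A1 to QZ means the radius NZ is perpendicular to QZ and A1 meets DP tangentially, so ND is at right angles to DP, with radius 4.7, so the center N sits 4.7 in from both sides at N = (49.50, -24.80). That places the tangent points at Z = (54.20, -24.80) on QZ and D = (49.50, -29.50) on DP. Then |UD| = |D − U| = 57.62.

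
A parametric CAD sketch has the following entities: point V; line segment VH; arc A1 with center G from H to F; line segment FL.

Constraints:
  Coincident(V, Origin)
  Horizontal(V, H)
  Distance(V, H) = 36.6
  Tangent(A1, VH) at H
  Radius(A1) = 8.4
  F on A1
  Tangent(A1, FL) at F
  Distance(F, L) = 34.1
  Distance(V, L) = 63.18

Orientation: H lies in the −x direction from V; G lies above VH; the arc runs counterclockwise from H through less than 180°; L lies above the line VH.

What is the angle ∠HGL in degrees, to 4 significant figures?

162.2°

Checks: |GF| = 8.400 ✓; ∠(GF, FL) = 90.00° ✓; |FL| = 34.10 ✓; |VL| = 63.18 ✓.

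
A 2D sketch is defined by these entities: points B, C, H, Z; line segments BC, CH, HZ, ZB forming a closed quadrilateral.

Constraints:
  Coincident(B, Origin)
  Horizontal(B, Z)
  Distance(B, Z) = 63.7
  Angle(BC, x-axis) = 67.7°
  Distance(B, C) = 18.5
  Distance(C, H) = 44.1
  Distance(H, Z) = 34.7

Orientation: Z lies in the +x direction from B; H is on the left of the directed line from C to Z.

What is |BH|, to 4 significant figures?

57.96

B is at the origin; BZ is horizontal with |BZ| = 63.7 and Z in +x, so Z = (63.7, 0). BC runs at 67.7° with |BC| = 18.5, so C = (7.020, 17.12). H is determined by |CH| = 44.1 and |HZ| = 34.7 together: it lies at the intersection of circle(C, 44.1) and circle(Z, 34.7). With |CZ| = 59.21, the foot of the radical line on CZ is 35.86 from C and the perpendicular offset is √(44.1² − 35.86²) = 25.67. Taking the left-of-CZ solution: H = (48.77, 31.32).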